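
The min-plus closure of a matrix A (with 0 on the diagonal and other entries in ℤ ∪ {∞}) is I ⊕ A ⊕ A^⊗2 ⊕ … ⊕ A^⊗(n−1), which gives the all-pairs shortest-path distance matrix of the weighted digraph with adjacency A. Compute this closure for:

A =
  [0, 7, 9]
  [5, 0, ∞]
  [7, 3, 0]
Closure =
  [0, 7, 9]
  [5, 0, 14]
  [7, 3, 0]

This is the Floyd-Warshall all-pairs shortest-path computation. For each intermediate vertex k = 0, 1, …, 2, update dist[i][j] ← min(dist[i][j], dist[i][k] + dist[k][j]). The final matrix gives, for each (i, j), the minimum total weight of any directed path from i to j (possibly empty when i = j).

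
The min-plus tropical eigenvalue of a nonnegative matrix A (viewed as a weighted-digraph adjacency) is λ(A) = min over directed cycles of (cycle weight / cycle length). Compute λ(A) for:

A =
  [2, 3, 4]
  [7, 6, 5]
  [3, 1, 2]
λ(A) = 2

Enumerate directed cycles and compute their means (weight / length). Sample:
  cycle 0 → 0: weight = 2, length = 1, mean = 2/1 ≈ 2.000
  cycle 1 → 1: weight = 6, length = 1, mean = 6/1 ≈ 6.000
  cycle 2 → 2: weight = 2, length = 1, mean = 2/1 ≈ 2.000
  cycle 0 → 1 → 0: weight = 10, length = 2, mean = 10/2 ≈ 5.000
  cycle 0 → 2 → 0: weight = 7, length = 2, mean = 7/2 ≈ 3.500
  cycle 1 → 0 → 1: weight = 10, length = 2, mean = 10/2 ≈ 5.000
Minimum mean = 2.000, attained e.g. along the cycle 0 → 0 with weight 2 and length 1. So λ(A) = 2/1 = 2.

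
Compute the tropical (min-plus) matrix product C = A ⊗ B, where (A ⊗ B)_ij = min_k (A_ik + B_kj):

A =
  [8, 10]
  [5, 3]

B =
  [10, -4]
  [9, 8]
A ⊗ B =
  [18, 4]
  [12, 1]

Apply the min-plus product entry-by-entry:
  C[0][0] = min over k of (A[0][0] + B[0][0] = 8 + 10 = 18, A[0][1] + B[1][0] = 10 + 9 = 19) = 18 (attained at k = 0)
  C[0][1] = min over k of (A[0][0] + B[0][1] = 8 + -4 = 4, A[0][1] + B[1][1] = 10 + 8 = 18) = 4 (attained at k = 0)
  C[1][0] = min over k of (A[1][0] + B[0][0] = 5 + 10 = 15, A[1][1] + B[1][0] = 3 + 9 = 12) = 12 (attained at k = 1)
  C[1][1] = min over k of (A[1][0] + B[0][1] = 5 + -4 = 1, A[1][1] + B[1][1] = 3 + 8 = 11) = 1 (attained at k = 0)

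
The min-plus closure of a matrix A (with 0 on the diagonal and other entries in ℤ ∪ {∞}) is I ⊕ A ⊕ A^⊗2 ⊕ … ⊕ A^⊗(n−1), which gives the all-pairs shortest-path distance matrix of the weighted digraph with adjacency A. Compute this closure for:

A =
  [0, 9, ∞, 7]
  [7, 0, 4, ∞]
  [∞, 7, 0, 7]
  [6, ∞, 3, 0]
Closure =
  [0, 9, 10, 7]
  [7, 0, 4, 11]
  [13, 7, 0, 7]
  [6, 10, 3, 0]

This is the Floyd-Warshall all-pairs shortest-path computation. For each intermediate vertex k = 0, 1, …, 3, update dist[i][j] ← min(dist[i][j], dist[i][k] + dist[k][j]). The final matrix gives, for each (i, j), the minimum total weight of any directed path from i to j (possibly empty when i = j).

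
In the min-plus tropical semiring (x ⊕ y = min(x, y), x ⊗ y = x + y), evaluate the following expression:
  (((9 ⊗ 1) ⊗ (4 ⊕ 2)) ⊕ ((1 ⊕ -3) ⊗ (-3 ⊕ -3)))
(((9 ⊗ 1) ⊗ (4 ⊕ 2)) ⊕ ((1 ⊕ -3) ⊗ (-3 ⊕ -3))) = -6

Expand innermost to outermost. Recall ⊕ takes the minimum of its arguments and ⊗ takes their sum. Working out the expression (((9 ⊗ 1) ⊗ (4 ⊕ 2)) ⊕ ((1 ⊕ -3) ⊗ (-3 ⊕ -3))) gives -6.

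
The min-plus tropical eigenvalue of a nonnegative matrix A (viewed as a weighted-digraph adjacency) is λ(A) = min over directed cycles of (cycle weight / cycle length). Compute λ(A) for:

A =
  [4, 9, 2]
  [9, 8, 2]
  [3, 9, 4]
λ(A) = 5/2

Enumerate directed cycles and compute their means (weight / length). Sample:
  cycle 0 → 0: weight = 4, length = 1, mean = 4/1 ≈ 4.000
  cycle 1 → 1: weight = 8, length = 1, mean = 8/1 ≈ 8.000
  cycle 2 → 2: weight = 4, length = 1, mean = 4/1 ≈ 4.000
  cycle 0 → 1 → 0: weight = 18, length = 2, mean = 18/2 ≈ 9.000
  cycle 0 → 2 → 0: weight = 5, length = 2, mean = 5/2 ≈ 2.500
  cycle 1 → 0 → 1: weight = 18, length = 2, mean = 18/2 ≈ 9.000
Minimum mean = 2.500, attained e.g. along the cycle 0 → 2 → 0 with weight 5 and length 2. So λ(A) = 5/2 = 5/2.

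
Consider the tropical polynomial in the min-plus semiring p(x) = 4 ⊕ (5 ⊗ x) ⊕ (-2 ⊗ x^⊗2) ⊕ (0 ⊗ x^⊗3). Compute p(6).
p(6) = 4

A tropical monomial a ⊗ x^⊗i evaluates to a + i · x. Evaluating each term at x = 6:
  Term 0 contributes 4 + 0 · 6 = 4
  Term 1 contributes 5 + 1 · 6 = 11
  Term 2 contributes -2 + 2 · 6 = 10
  Term 3 contributes 0 + 3 · 6 = 18
p(6) = ⊕ of these = min[4, 11, 10, 18] = 4.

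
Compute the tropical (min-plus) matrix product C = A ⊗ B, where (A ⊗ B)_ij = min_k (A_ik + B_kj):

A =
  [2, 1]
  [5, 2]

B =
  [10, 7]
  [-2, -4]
A ⊗ B =
  [-1, -3]
  [0, -2]

Apply the min-plus product entry-by-entry:
  C[0][0] = min over k of (A[0][0] + B[0][0] = 2 + 10 = 12, A[0][1] + B[1][0] = 1 + -2 = -1) = -1 (attained at k = 1)
  C[0][1] = min over k of (A[0][0] + B[0][1] = 2 + 7 = 9, A[0][1] + B[1][1] = 1 + -4 = -3) = -3 (attained at k = 1)
  C[1][0] = min over k of (A[1][0] + B[0][0] = 5 + 10 = 15, A[1][1] + B[1][0] = 2 + -2 = 0) = 0 (attained at k = 1)
  C[1][1] = min over k of (A[1][0] + B[0][1] = 5 + 7 = 12, A[1][1] + B[1][1] = 2 + -4 = -2) = -2 (attained at k = 1)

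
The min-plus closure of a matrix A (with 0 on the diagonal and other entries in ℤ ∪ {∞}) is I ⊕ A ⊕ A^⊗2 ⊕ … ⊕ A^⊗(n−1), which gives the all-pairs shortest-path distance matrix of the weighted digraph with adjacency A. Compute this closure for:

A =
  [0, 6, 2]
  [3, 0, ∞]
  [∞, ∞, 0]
Closure =
  [0, 6, 2]
  [3, 0, 5]
  [∞, ∞, 0]

This is the Floyd-Warshall all-pairs shortest-path computation. For each intermediate vertex k = 0, 1, …, 2, update dist[i][j] ← min(dist[i][j], dist[i][k] + dist[k][j]). The final matrix gives, for each (i, j), the minimum total weight of any directed path from i to j (possibly empty when i = j).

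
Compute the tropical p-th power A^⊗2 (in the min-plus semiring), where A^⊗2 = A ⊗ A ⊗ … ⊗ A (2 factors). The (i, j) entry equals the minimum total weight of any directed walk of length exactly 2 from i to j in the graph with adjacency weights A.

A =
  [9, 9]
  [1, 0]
A^⊗2 =
  [10, 9]
  [1, 0]

Each entry (A^⊗2)_ij equals the minimum over all length-2 walks i = v_0 → v_1 → … → v_2 = j of Σ_t A[v_t][v_{t+1}]. For example, for (i, j) = (0, 1) we minimise over 2 possible intermediate vertex sequences; the minimum is 9, attained along the walk 0 → 1 → 1.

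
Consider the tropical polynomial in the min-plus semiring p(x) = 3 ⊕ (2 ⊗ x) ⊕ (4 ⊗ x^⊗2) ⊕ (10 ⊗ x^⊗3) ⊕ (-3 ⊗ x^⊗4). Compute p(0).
p(0) = -3

A tropical monomial a ⊗ x^⊗i evaluates to a + i · x. Evaluating each term at x = 0:
  Term 0 contributes 3 + 0 · 0 = 3
  Term 1 contributes 2 + 1 · 0 = 2
  Term 2 contributes 4 + 2 · 0 = 4
  Term 3 contributes 10 + 3 · 0 = 10
  Term 4 contributes -3 + 4 · 0 = -3
p(0) = ⊕ of these = min[3, 2, 4, 10, -3] = -3.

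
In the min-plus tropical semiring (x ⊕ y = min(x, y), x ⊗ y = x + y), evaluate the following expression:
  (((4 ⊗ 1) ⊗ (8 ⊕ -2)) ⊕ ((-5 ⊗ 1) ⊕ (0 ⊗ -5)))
(((4 ⊗ 1) ⊗ (8 ⊕ -2)) ⊕ ((-5 ⊗ 1) ⊕ (0 ⊗ -5))) = -5

Expand innermost to outermost. Recall ⊕ takes the minimum of its arguments and ⊗ takes their sum. Working out the expression (((4 ⊗ 1) ⊗ (8 ⊕ -2)) ⊕ ((-5 ⊗ 1) ⊕ (0 ⊗ -5))) gives -5.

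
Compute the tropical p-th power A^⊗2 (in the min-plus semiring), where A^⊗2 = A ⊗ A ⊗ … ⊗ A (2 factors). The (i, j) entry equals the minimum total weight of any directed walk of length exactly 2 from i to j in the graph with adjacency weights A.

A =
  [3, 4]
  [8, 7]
A^⊗2 =
  [6, 7]
  [11, 12]

Each entry (A^⊗2)_ij equals the minimum over all length-2 walks i = v_0 → v_1 → … → v_2 = j of Σ_t A[v_t][v_{t+1}]. For example, for (i, j) = (0, 1) we minimise over 2 possible intermediate vertex sequences; the minimum is 7, attained along the walk 0 → 0 → 1.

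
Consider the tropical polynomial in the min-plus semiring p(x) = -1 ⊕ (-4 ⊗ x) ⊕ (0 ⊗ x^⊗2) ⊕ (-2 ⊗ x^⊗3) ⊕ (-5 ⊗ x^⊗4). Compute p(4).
p(4) = -1

A tropical monomial a ⊗ x^⊗i evaluates to a + i · x. Evaluating each term at x = 4:
  Term 0 contributes -1 + 0 · 4 = -1
  Term 1 contributes -4 + 1 · 4 = 0
  Term 2 contributes 0 + 2 · 4 = 8
  Term 3 contributes -2 + 3 · 4 = 10
  Term 4 contributes -5 + 4 · 4 = 11
p(4) = ⊕ of these = min[-1, 0, 8, 10, 11] = -1.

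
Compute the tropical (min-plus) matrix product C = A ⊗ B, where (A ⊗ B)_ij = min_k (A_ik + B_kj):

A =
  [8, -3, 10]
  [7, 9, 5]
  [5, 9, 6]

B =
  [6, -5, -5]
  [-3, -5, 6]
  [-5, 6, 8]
A ⊗ B =
  [-6, -8, 3]
  [0, 2, 2]
  [1, 0, 0]

Apply the min-plus product entry-by-entry:
  C[0][0] = min over k of (A[0][0] + B[0][0] = 8 + 6 = 14, A[0][1] + B[1][0] = -3 + -3 = -6, A[0][2] + B[2][0] = 10 + -5 = 5) = -6 (attained at k = 1)
  C[0][1] = min over k of (A[0][0] + B[0][1] = 8 + -5 = 3, A[0][1] + B[1][1] = -3 + -5 = -8, A[0][2] + B[2][1] = 10 + 6 = 16) = -8 (attained at k = 1)
  C[0][2] = min over k of (A[0][0] + B[0][2] = 8 + -5 = 3, A[0][1] + B[1][2] = -3 + 6 = 3, A[0][2] + B[2][2] = 10 + 8 = 18) = 3 (attained at k = 0)
  C[1][0] = min over k of (A[1][0] + B[0][0] = 7 + 6 = 13, A[1][1] + B[1][0] = 9 + -3 = 6, A[1][2] + B[2][0] = 5 + -5 = 0) = 0 (attained at k = 2)
  C[1][1] = min over k of (A[1][0] + B[0][1] = 7 + -5 = 2, A[1][1] + B[1][1] = 9 + -5 = 4, A[1][2] + B[2][1] = 5 + 6 = 11) = 2 (attained at k = 0)
  C[1][2] = min over k of (A[1][0] + B[0][2] = 7 + -5 = 2, A[1][1] + B[1][2] = 9 + 6 = 15, A[1][2] + B[2][2] = 5 + 8 = 13) = 2 (attained at k = 0)
  C[2][0] = min over k of (A[2][0] + B[0][0] = 5 + 6 = 11, A[2][1] + B[1][0] = 9 + -3 = 6, A[2][2] + B[2][0] = 6 + -5 = 1) = 1 (attained at k = 2)
  C[2][1] = min over k of (A[2][0] + B[0][1] = 5 + -5 = 0, A[2][1] + B[1][1] = 9 + -5 = 4, A[2][2] + B[2][1] = 6 + 6 = 12) = 0 (attained at k = 0)
  C[2][2] = min over k of (A[2][0] + B[0][2] = 5 + -5 = 0, A[2][1] + B[1][2] = 9 + 6 = 15, A[2][2] + B[2][2] = 6 + 8 = 14) = 0 (attained at k = 0)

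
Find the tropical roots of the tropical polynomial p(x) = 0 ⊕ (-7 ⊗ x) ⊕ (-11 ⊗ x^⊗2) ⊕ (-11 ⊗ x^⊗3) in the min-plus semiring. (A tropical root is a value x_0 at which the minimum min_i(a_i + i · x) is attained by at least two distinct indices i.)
Roots: {0, 4, 7}

Each tropical root is a break point of the lower envelope of the lines y = a_i + i · x (there are 4 lines, with slopes 0, 1, ..., 3). Only the lines that attain the minimum somewhere contribute to roots; other lines are dominated. Here the surviving (envelope) indices are i = 3, i = 2, i = 1, i = 0.
Intersections between consecutive envelope lines give the roots: for adjacent envelope indices i < j the intersection is x = (a_i − a_j) / (j − i). Reading off the sorted break points: {0, 4, 7}.
Verification: at each break x_0, at least two indices attain the minimum of min_i(a_i + i · x_0).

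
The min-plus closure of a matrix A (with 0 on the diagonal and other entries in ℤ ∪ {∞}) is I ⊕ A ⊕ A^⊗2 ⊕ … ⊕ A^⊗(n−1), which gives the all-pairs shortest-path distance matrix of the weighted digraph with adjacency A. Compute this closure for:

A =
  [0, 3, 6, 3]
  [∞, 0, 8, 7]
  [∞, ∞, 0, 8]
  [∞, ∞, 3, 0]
Closure =
  [0, 3, 6, 3]
  [∞, 0, 8, 7]
  [∞, ∞, 0, 8]
  [∞, ∞, 3, 0]

This is the Floyd-Warshall all-pairs shortest-path computation. For each intermediate vertex k = 0, 1, …, 3, update dist[i][j] ← min(dist[i][j], dist[i][k] + dist[k][j]). The final matrix gives, for each (i, j), the minimum total weight of any directed path from i to j (possibly empty when i = j).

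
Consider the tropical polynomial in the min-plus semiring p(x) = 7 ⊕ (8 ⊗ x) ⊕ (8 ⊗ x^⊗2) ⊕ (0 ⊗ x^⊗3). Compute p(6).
p(6) = 7

A tropical monomial a ⊗ x^⊗i evaluates to a + i · x. Evaluating each term at x = 6:
  Term 0 contributes 7 + 0 · 6 = 7
  Term 1 contributes 8 + 1 · 6 = 14
  Term 2 contributes 8 + 2 · 6 = 20
  Term 3 contributes 0 + 3 · 6 = 18
p(6) = ⊕ of these = min[7, 14, 20, 18] = 7.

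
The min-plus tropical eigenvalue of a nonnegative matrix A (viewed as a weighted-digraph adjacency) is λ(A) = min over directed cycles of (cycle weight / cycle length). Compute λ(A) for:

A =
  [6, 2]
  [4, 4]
λ(A) = 3

Enumerate directed cycles and compute their means (weight / length). Sample:
  cycle 0 → 0: weight = 6, length = 1, mean = 6/1 ≈ 6.000
  cycle 1 → 1: weight = 4, length = 1, mean = 4/1 ≈ 4.000
  cycle 0 → 1 → 0: weight = 6, length = 2, mean = 6/2 ≈ 3.000
  cycle 1 → 0 → 1: weight = 6, length = 2, mean = 6/2 ≈ 3.000
Minimum mean = 3.000, attained e.g. along the cycle 0 → 1 → 0 with weight 6 and length 2. So λ(A) = 6/2 = 3.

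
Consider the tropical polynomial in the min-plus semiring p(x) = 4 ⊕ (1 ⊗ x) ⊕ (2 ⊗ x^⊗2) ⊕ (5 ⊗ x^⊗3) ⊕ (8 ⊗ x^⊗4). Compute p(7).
p(7) = 4

A tropical monomial a ⊗ x^⊗i evaluates to a + i · x. Evaluating each term at x = 7:
  Term 0 contributes 4 + 0 · 7 = 4
  Term 1 contributes 1 + 1 · 7 = 8
  Term 2 contributes 2 + 2 · 7 = 16
  Term 3 contributes 5 + 3 · 7 = 26
  Term 4 contributes 8 + 4 · 7 = 36
p(7) = ⊕ of these = min[4, 8, 16, 26, 36] = 4.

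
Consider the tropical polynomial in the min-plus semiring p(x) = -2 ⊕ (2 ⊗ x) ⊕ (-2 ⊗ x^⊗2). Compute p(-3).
p(-3) = -8

A tropical monomial a ⊗ x^⊗i evaluates to a + i · x. Evaluating each term at x = -3:
  Term 0 contributes -2 + 0 · -3 = -2
  Term 1 contributes 2 + 1 · -3 = -1
  Term 2 contributes -2 + 2 · -3 = -8
p(-3) = ⊕ of these = min[-2, -1, -8] = -8.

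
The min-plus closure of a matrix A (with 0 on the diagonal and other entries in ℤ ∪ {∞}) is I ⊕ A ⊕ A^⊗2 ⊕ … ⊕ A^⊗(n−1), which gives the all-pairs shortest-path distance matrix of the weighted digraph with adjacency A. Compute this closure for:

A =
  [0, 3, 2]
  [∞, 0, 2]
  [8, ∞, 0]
Closure =
  [0, 3, 2]
  [10, 0, 2]
  [8, 11, 0]

This is the Floyd-Warshall all-pairs shortest-path computation. For each intermediate vertex k = 0, 1, …, 2, update dist[i][j] ← min(dist[i][j], dist[i][k] + dist[k][j]). The final matrix gives, for each (i, j), the minimum total weight of any directed path from i to j (possibly empty when i = j).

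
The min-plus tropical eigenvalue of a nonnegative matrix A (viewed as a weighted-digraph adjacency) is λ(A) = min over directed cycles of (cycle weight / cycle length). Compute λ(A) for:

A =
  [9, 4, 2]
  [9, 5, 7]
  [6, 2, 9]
λ(A) = 4

Enumerate directed cycles and compute their means (weight / length). Sample:
  cycle 0 → 0: weight = 9, length = 1, mean = 9/1 ≈ 9.000
  cycle 1 → 1: weight = 5, length = 1, mean = 5/1 ≈ 5.000
  cycle 2 → 2: weight = 9, length = 1, mean = 9/1 ≈ 9.000
  cycle 0 → 1 → 0: weight = 13, length = 2, mean = 13/2 ≈ 6.500
  cycle 0 → 2 → 0: weight = 8, length = 2, mean = 8/2 ≈ 4.000
  cycle 1 → 0 → 1: weight = 13, length = 2, mean = 13/2 ≈ 6.500
Minimum mean = 4.000, attained e.g. along the cycle 0 → 2 → 0 with weight 8 and length 2. So λ(A) = 8/2 = 4.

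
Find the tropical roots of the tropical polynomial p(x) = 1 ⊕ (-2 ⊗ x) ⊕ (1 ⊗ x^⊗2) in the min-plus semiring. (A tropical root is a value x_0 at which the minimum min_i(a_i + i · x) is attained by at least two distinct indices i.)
Roots: {-3, 3}

Each tropical root is a break point of the lower envelope of the lines y = a_i + i · x (there are 3 lines, with slopes 0, 1, ..., 2). Only the lines that attain the minimum somewhere contribute to roots; other lines are dominated. Here the surviving (envelope) indices are i = 2, i = 1, i = 0.
Intersections between consecutive envelope lines give the roots: for adjacent envelope indices i < j the intersection is x = (a_i − a_j) / (j − i). Reading off the sorted break points: {-3, 3}.
Verification: at each break x_0, at least two indices attain the minimum of min_i(a_i + i · x_0).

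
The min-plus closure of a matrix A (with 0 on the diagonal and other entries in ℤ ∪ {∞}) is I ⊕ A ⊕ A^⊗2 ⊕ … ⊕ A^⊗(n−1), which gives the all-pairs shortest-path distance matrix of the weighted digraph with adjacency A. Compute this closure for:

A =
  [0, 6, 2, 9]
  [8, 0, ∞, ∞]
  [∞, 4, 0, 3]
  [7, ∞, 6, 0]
Closure =
  [0, 6, 2, 5]
  [8, 0, 10, 13]
  [10, 4, 0, 3]
  [7, 10, 6, 0]

This is the Floyd-Warshall all-pairs shortest-path computation. For each intermediate vertex k = 0, 1, …, 3, update dist[i][j] ← min(dist[i][j], dist[i][k] + dist[k][j]). The final matrix gives, for each (i, j), the minimum total weight of any directed path from i to j (possibly empty when i = j).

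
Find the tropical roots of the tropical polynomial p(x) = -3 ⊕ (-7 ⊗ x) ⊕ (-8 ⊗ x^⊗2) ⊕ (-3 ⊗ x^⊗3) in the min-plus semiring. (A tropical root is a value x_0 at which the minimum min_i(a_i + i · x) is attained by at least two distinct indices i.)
Roots: {-5, 1, 4}

Each tropical root is a break point of the lower envelope of the lines y = a_i + i · x (there are 4 lines, with slopes 0, 1, ..., 3). Only the lines that attain the minimum somewhere contribute to roots; other lines are dominated. Here the surviving (envelope) indices are i = 3, i = 2, i = 1, i = 0.
Intersections between consecutive envelope lines give the roots: for adjacent envelope indices i < j the intersection is x = (a_i − a_j) / (j − i). Reading off the sorted break points: {-5, 1, 4}.
Verification: at each break x_0, at least two indices attain the minimum of min_i(a_i + i · x_0).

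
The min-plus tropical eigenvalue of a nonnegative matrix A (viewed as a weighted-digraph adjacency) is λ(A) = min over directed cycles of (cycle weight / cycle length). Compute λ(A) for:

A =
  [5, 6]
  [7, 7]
λ(A) = 5

Enumerate directed cycles and compute their means (weight / length). Sample:
  cycle 0 → 0: weight = 5, length = 1, mean = 5/1 ≈ 5.000
  cycle 1 → 1: weight = 7, length = 1, mean = 7/1 ≈ 7.000
  cycle 0 → 1 → 0: weight = 13, length = 2, mean = 13/2 ≈ 6.500
  cycle 1 → 0 → 1: weight = 13, length = 2, mean = 13/2 ≈ 6.500
Minimum mean = 5.000, attained e.g. along the cycle 0 → 0 with weight 5 and length 1. So λ(A) = 5/1 = 5.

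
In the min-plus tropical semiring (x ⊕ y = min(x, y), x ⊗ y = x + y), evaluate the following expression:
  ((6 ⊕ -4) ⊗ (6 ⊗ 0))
((6 ⊕ -4) ⊗ (6 ⊗ 0)) = 2

Expand innermost to outermost. Recall ⊕ takes the minimum of its arguments and ⊗ takes their sum. Working out the expression ((6 ⊕ -4) ⊗ (6 ⊗ 0)) gives 2.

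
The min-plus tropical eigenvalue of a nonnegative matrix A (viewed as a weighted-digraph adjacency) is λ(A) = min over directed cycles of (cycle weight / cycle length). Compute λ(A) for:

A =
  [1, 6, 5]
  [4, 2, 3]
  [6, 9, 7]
λ(A) = 1

Enumerate directed cycles and compute their means (weight / length). Sample:
  cycle 0 → 0: weight = 1, length = 1, mean = 1/1 ≈ 1.000
  cycle 1 → 1: weight = 2, length = 1, mean = 2/1 ≈ 2.000
  cycle 2 → 2: weight = 7, length = 1, mean = 7/1 ≈ 7.000
  cycle 0 → 1 → 0: weight = 10, length = 2, mean = 10/2 ≈ 5.000
  cycle 0 → 2 → 0: weight = 11, length = 2, mean = 11/2 ≈ 5.500
  cycle 1 → 0 → 1: weight = 10, length = 2, mean = 10/2 ≈ 5.000
Minimum mean = 1.000, attained e.g. along the cycle 0 → 0 with weight 1 and length 1. So λ(A) = 1/1 = 1.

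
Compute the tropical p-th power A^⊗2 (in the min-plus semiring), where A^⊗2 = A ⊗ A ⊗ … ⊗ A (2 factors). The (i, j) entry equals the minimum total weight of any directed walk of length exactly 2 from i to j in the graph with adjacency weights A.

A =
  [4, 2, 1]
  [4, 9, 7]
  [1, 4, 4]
A^⊗2 =
  [2, 5, 5]
  [8, 6, 5]
  [5, 3, 2]

Each entry (A^⊗2)_ij equals the minimum over all length-2 walks i = v_0 → v_1 → … → v_2 = j of Σ_t A[v_t][v_{t+1}]. For example, for (i, j) = (0, 2) we minimise over 3 possible intermediate vertex sequences; the minimum is 5, attained along the walk 0 → 0 → 2.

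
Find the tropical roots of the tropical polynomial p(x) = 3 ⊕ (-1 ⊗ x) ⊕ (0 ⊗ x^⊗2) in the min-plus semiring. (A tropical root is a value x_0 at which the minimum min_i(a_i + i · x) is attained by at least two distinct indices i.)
Roots: {-1, 4}

Each tropical root is a break point of the lower envelope of the lines y = a_i + i · x (there are 3 lines, with slopes 0, 1, ..., 2). Only the lines that attain the minimum somewhere contribute to roots; other lines are dominated. Here the surviving (envelope) indices are i = 2, i = 1, i = 0.
Intersections between consecutive envelope lines give the roots: for adjacent envelope indices i < j the intersection is x = (a_i − a_j) / (j − i). Reading off the sorted break points: {-1, 4}.
Verification: at each break x_0, at least two indices attain the minimum of min_i(a_i + i · x_0).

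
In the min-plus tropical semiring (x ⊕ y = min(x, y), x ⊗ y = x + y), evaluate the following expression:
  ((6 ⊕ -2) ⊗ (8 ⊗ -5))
((6 ⊕ -2) ⊗ (8 ⊗ -5)) = 1

Expand innermost to outermost. Recall ⊕ takes the minimum of its arguments and ⊗ takes their sum. Working out the expression ((6 ⊕ -2) ⊗ (8 ⊗ -5)) gives 1.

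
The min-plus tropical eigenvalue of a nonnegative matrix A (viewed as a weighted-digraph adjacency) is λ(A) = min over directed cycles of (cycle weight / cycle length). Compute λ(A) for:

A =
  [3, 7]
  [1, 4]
λ(A) = 3

Enumerate directed cycles and compute their means (weight / length). Sample:
  cycle 0 → 0: weight = 3, length = 1, mean = 3/1 ≈ 3.000
  cycle 1 → 1: weight = 4, length = 1, mean = 4/1 ≈ 4.000
  cycle 0 → 1 → 0: weight = 8, length = 2, mean = 8/2 ≈ 4.000
  cycle 1 → 0 → 1: weight = 8, length = 2, mean = 8/2 ≈ 4.000
Minimum mean = 3.000, attained e.g. along the cycle 0 → 0 with weight 3 and length 1. So λ(A) = 3/1 = 3.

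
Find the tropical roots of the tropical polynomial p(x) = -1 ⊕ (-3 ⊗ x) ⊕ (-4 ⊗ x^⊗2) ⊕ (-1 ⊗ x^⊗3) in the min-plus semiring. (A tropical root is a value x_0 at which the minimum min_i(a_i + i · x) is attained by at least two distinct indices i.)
Roots: {-3, 1, 2}

Each tropical root is a break point of the lower envelope of the lines y = a_i + i · x (there are 4 lines, with slopes 0, 1, ..., 3). Only the lines that attain the minimum somewhere contribute to roots; other lines are dominated. Here the surviving (envelope) indices are i = 3, i = 2, i = 1, i = 0.
Intersections between consecutive envelope lines give the roots: for adjacent envelope indices i < j the intersection is x = (a_i − a_j) / (j − i). Reading off the sorted break points: {-3, 1, 2}.
Verification: at each break x_0, at least two indices attain the minimum of min_i(a_i + i · x_0).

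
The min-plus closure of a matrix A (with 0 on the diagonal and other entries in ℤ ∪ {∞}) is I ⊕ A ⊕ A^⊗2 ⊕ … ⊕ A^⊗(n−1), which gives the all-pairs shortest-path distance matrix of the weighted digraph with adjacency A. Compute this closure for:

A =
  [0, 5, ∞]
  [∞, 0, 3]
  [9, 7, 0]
Closure =
  [0, 5, 8]
  [12, 0, 3]
  [9, 7, 0]

This is the Floyd-Warshall all-pairs shortest-path computation. For each intermediate vertex k = 0, 1, …, 2, update dist[i][j] ← min(dist[i][j], dist[i][k] + dist[k][j]). The final matrix gives, for each (i, j), the minimum total weight of any directed path from i to j (possibly empty when i = j).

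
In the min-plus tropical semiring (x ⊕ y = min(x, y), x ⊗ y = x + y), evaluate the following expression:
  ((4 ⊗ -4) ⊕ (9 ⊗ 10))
((4 ⊗ -4) ⊕ (9 ⊗ 10)) = 0

Expand innermost to outermost. Recall ⊕ takes the minimum of its arguments and ⊗ takes their sum. Working out the expression ((4 ⊗ -4) ⊕ (9 ⊗ 10)) gives 0.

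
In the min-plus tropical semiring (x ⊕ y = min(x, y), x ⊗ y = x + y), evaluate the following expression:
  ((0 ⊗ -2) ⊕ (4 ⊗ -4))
((0 ⊗ -2) ⊕ (4 ⊗ -4)) = -2

Expand innermost to outermost. Recall ⊕ takes the minimum of its arguments and ⊗ takes their sum. Working out the expression ((0 ⊗ -2) ⊕ (4 ⊗ -4)) gives -2.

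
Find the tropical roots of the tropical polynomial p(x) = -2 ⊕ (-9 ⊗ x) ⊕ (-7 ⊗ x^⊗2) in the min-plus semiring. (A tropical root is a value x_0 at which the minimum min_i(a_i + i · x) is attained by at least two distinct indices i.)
Roots: {-2, 7}

Each tropical root is a break point of the lower envelope of the lines y = a_i + i · x (there are 3 lines, with slopes 0, 1, ..., 2). Only the lines that attain the minimum somewhere contribute to roots; other lines are dominated. Here the surviving (envelope) indices are i = 2, i = 1, i = 0.
Intersections between consecutive envelope lines give the roots: for adjacent envelope indices i < j the intersection is x = (a_i − a_j) / (j − i). Reading off the sorted break points: {-2, 7}.
Verification: at each break x_0, at least two indices attain the minimum of min_i(a_i + i · x_0).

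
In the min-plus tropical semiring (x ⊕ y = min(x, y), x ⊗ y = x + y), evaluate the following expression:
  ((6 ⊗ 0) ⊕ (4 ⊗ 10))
((6 ⊗ 0) ⊕ (4 ⊗ 10)) = 6

Expand innermost to outermost. Recall ⊕ takes the minimum of its arguments and ⊗ takes their sum. Working out the expression ((6 ⊗ 0) ⊕ (4 ⊗ 10)) gives 6.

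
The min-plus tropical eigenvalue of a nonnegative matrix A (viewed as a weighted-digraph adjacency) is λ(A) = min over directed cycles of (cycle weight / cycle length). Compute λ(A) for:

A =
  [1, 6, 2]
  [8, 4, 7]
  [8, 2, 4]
λ(A) = 1

Enumerate directed cycles and compute their means (weight / length). Sample:
  cycle 0 → 0: weight = 1, length = 1, mean = 1/1 ≈ 1.000
  cycle 1 → 1: weight = 4, length = 1, mean = 4/1 ≈ 4.000
  cycle 2 → 2: weight = 4, length = 1, mean = 4/1 ≈ 4.000
  cycle 0 → 1 → 0: weight = 14, length = 2, mean = 14/2 ≈ 7.000
  cycle 0 → 2 → 0: weight = 10, length = 2, mean = 10/2 ≈ 5.000
  cycle 1 → 0 → 1: weight = 14, length = 2, mean = 14/2 ≈ 7.000
Minimum mean = 1.000, attained e.g. along the cycle 0 → 0 with weight 1 and length 1. So λ(A) = 1/1 = 1.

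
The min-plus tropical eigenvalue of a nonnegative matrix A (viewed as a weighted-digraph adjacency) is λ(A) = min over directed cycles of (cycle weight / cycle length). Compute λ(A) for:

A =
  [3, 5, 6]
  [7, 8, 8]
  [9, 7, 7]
λ(A) = 3

Enumerate directed cycles and compute their means (weight / length). Sample:
  cycle 0 → 0: weight = 3, length = 1, mean = 3/1 ≈ 3.000
  cycle 1 → 1: weight = 8, length = 1, mean = 8/1 ≈ 8.000
  cycle 2 → 2: weight = 7, length = 1, mean = 7/1 ≈ 7.000
  cycle 0 → 1 → 0: weight = 12, length = 2, mean = 12/2 ≈ 6.000
  cycle 0 → 2 → 0: weight = 15, length = 2, mean = 15/2 ≈ 7.500
  cycle 1 → 0 → 1: weight = 12, length = 2, mean = 12/2 ≈ 6.000
Minimum mean = 3.000, attained e.g. along the cycle 0 → 0 with weight 3 and length 1. So λ(A) = 3/1 = 3.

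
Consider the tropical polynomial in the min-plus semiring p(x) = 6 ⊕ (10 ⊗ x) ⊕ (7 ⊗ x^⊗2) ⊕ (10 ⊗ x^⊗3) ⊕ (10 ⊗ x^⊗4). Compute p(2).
p(2) = 6

A tropical monomial a ⊗ x^⊗i evaluates to a + i · x. Evaluating each term at x = 2:
  Term 0 contributes 6 + 0 · 2 = 6
  Term 1 contributes 10 + 1 · 2 = 12
  Term 2 contributes 7 + 2 · 2 = 11
  Term 3 contributes 10 + 3 · 2 = 16
  Term 4 contributes 10 + 4 · 2 = 18
p(2) = ⊕ of these = min[6, 12, 11, 16, 18] = 6.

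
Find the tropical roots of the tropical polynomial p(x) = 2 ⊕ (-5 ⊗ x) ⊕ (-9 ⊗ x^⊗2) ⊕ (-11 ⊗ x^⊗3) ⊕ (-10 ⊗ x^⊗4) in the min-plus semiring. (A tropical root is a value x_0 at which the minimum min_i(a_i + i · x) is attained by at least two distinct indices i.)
Roots: {-1, 2, 4, 7}

Each tropical root is a break point of the lower envelope of the lines y = a_i + i · x (there are 5 lines, with slopes 0, 1, ..., 4). Only the lines that attain the minimum somewhere contribute to roots; other lines are dominated. Here the surviving (envelope) indices are i = 4, i = 3, i = 2, i = 1, i = 0.
Intersections between consecutive envelope lines give the roots: for adjacent envelope indices i < j the intersection is x = (a_i − a_j) / (j − i). Reading off the sorted break points: {-1, 2, 4, 7}.
Verification: at each break x_0, at least two indices attain the minimum of min_i(a_i + i · x_0).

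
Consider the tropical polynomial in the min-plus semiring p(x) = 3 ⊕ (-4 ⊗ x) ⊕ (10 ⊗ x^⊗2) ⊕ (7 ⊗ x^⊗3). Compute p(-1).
p(-1) = -5

A tropical monomial a ⊗ x^⊗i evaluates to a + i · x. Evaluating each term at x = -1:
  Term 0 contributes 3 + 0 · -1 = 3
  Term 1 contributes -4 + 1 · -1 = -5
  Term 2 contributes 10 + 2 · -1 = 8
  Term 3 contributes 7 + 3 · -1 = 4
p(-1) = ⊕ of these = min[3, -5, 8, 4] = -5.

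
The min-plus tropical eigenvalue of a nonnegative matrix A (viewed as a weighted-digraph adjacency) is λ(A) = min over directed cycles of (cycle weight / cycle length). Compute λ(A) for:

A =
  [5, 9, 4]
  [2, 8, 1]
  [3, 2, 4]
λ(A) = 3/2

Enumerate directed cycles and compute their means (weight / length). Sample:
  cycle 0 → 0: weight = 5, length = 1, mean = 5/1 ≈ 5.000
  cycle 1 → 1: weight = 8, length = 1, mean = 8/1 ≈ 8.000
  cycle 2 → 2: weight = 4, length = 1, mean = 4/1 ≈ 4.000
  cycle 0 → 1 → 0: weight = 11, length = 2, mean = 11/2 ≈ 5.500
  cycle 0 → 2 → 0: weight = 7, length = 2, mean = 7/2 ≈ 3.500
  cycle 1 → 0 → 1: weight = 11, length = 2, mean = 11/2 ≈ 5.500
Minimum mean = 1.500, attained e.g. along the cycle 1 → 2 → 1 with weight 3 and length 2. So λ(A) = 3/2 = 3/2.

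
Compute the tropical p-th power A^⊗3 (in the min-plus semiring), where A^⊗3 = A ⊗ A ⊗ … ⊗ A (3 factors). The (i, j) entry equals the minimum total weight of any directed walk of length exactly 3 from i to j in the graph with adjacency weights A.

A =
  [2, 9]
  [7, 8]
A^⊗3 =
  [6, 13]
  [11, 18]

Each entry (A^⊗3)_ij equals the minimum over all length-3 walks i = v_0 → v_1 → … → v_3 = j of Σ_t A[v_t][v_{t+1}]. For example, for (i, j) = (0, 1) we minimise over 4 possible intermediate vertex sequences; the minimum is 13, attained along the walk 0 → 0 → 0 → 1.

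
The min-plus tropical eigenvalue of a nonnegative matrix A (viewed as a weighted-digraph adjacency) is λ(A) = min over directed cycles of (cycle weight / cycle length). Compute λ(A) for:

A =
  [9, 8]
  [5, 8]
λ(A) = 13/2

Enumerate directed cycles and compute their means (weight / length). Sample:
  cycle 0 → 0: weight = 9, length = 1, mean = 9/1 ≈ 9.000
  cycle 1 → 1: weight = 8, length = 1, mean = 8/1 ≈ 8.000
  cycle 0 → 1 → 0: weight = 13, length = 2, mean = 13/2 ≈ 6.500
  cycle 1 → 0 → 1: weight = 13, length = 2, mean = 13/2 ≈ 6.500
Minimum mean = 6.500, attained e.g. along the cycle 0 → 1 → 0 with weight 13 and length 2. So λ(A) = 13/2 = 13/2.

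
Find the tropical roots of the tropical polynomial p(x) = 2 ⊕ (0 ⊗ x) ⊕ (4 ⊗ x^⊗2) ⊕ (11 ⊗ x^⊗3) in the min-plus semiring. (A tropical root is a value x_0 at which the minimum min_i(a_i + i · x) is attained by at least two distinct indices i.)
Roots: {-7, -4, 2}

Each tropical root is a break point of the lower envelope of the lines y = a_i + i · x (there are 4 lines, with slopes 0, 1, ..., 3). Only the lines that attain the minimum somewhere contribute to roots; other lines are dominated. Here the surviving (envelope) indices are i = 3, i = 2, i = 1, i = 0.
Intersections between consecutive envelope lines give the roots: for adjacent envelope indices i < j the intersection is x = (a_i − a_j) / (j − i). Reading off the sorted break points: {-7, -4, 2}.
Verification: at each break x_0, at least two indices attain the minimum of min_i(a_i + i · x_0).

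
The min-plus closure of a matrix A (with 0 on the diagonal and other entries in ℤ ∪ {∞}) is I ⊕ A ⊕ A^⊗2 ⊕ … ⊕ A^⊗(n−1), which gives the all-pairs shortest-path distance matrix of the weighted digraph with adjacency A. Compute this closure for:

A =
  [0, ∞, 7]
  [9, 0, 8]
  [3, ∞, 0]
Closure =
  [0, ∞, 7]
  [9, 0, 8]
  [3, ∞, 0]

This is the Floyd-Warshall all-pairs shortest-path computation. For each intermediate vertex k = 0, 1, …, 2, update dist[i][j] ← min(dist[i][j], dist[i][k] + dist[k][j]). The final matrix gives, for each (i, j), the minimum total weight of any directed path from i to j (possibly empty when i = j).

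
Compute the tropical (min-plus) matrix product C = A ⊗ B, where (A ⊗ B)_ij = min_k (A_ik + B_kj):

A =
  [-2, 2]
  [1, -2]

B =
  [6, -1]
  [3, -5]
A ⊗ B =
  [4, -3]
  [1, -7]

Apply the min-plus product entry-by-entry:
  C[0][0] = min over k of (A[0][0] + B[0][0] = -2 + 6 = 4, A[0][1] + B[1][0] = 2 + 3 = 5) = 4 (attained at k = 0)
  C[0][1] = min over k of (A[0][0] + B[0][1] = -2 + -1 = -3, A[0][1] + B[1][1] = 2 + -5 = -3) = -3 (attained at k = 0)
  C[1][0] = min over k of (A[1][0] + B[0][0] = 1 + 6 = 7, A[1][1] + B[1][0] = -2 + 3 = 1) = 1 (attained at k = 1)
  C[1][1] = min over k of (A[1][0] + B[0][1] = 1 + -1 = 0, A[1][1] + B[1][1] = -2 + -5 = -7) = -7 (attained at k = 1)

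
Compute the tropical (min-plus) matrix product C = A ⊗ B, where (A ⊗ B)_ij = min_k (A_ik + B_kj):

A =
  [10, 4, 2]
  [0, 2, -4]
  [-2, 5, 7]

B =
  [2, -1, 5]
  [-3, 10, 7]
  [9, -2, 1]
A ⊗ B =
  [1, 0, 3]
  [-1, -6, -3]
  [0, -3, 3]

Apply the min-plus product entry-by-entry:
  C[0][0] = min over k of (A[0][0] + B[0][0] = 10 + 2 = 12, A[0][1] + B[1][0] = 4 + -3 = 1, A[0][2] + B[2][0] = 2 + 9 = 11) = 1 (attained at k = 1)
  C[0][1] = min over k of (A[0][0] + B[0][1] = 10 + -1 = 9, A[0][1] + B[1][1] = 4 + 10 = 14, A[0][2] + B[2][1] = 2 + -2 = 0) = 0 (attained at k = 2)
  C[0][2] = min over k of (A[0][0] + B[0][2] = 10 + 5 = 15, A[0][1] + B[1][2] = 4 + 7 = 11, A[0][2] + B[2][2] = 2 + 1 = 3) = 3 (attained at k = 2)
  C[1][0] = min over k of (A[1][0] + B[0][0] = 0 + 2 = 2, A[1][1] + B[1][0] = 2 + -3 = -1, A[1][2] + B[2][0] = -4 + 9 = 5) = -1 (attained at k = 1)
  C[1][1] = min over k of (A[1][0] + B[0][1] = 0 + -1 = -1, A[1][1] + B[1][1] = 2 + 10 = 12, A[1][2] + B[2][1] = -4 + -2 = -6) = -6 (attained at k = 2)
  C[1][2] = min over k of (A[1][0] + B[0][2] = 0 + 5 = 5, A[1][1] + B[1][2] = 2 + 7 = 9, A[1][2] + B[2][2] = -4 + 1 = -3) = -3 (attained at k = 2)
  C[2][0] = min over k of (A[2][0] + B[0][0] = -2 + 2 = 0, A[2][1] + B[1][0] = 5 + -3 = 2, A[2][2] + B[2][0] = 7 + 9 = 16) = 0 (attained at k = 0)
  C[2][1] = min over k of (A[2][0] + B[0][1] = -2 + -1 = -3, A[2][1] + B[1][1] = 5 + 10 = 15, A[2][2] + B[2][1] = 7 + -2 = 5) = -3 (attained at k = 0)
  C[2][2] = min over k of (A[2][0] + B[0][2] = -2 + 5 = 3, A[2][1] + B[1][2] = 5 + 7 = 12, A[2][2] + B[2][2] = 7 + 1 = 8) = 3 (attained at k = 0)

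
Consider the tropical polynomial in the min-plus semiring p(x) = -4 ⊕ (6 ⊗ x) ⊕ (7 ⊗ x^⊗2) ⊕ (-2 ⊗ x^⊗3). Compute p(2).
p(2) = -4

A tropical monomial a ⊗ x^⊗i evaluates to a + i · x. Evaluating each term at x = 2:
  Term 0 contributes -4 + 0 · 2 = -4
  Term 1 contributes 6 + 1 · 2 = 8
  Term 2 contributes 7 + 2 · 2 = 11
  Term 3 contributes -2 + 3 · 2 = 4
p(2) = ⊕ of these = min[-4, 8, 11, 4] = -4.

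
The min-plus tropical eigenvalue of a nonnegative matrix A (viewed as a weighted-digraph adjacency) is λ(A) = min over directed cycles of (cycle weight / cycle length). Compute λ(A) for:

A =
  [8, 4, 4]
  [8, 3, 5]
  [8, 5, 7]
λ(A) = 3

Enumerate directed cycles and compute their means (weight / length). Sample:
  cycle 0 → 0: weight = 8, length = 1, mean = 8/1 ≈ 8.000
  cycle 1 → 1: weight = 3, length = 1, mean = 3/1 ≈ 3.000
  cycle 2 → 2: weight = 7, length = 1, mean = 7/1 ≈ 7.000
  cycle 0 → 1 → 0: weight = 12, length = 2, mean = 12/2 ≈ 6.000
  cycle 0 → 2 → 0: weight = 12, length = 2, mean = 12/2 ≈ 6.000
  cycle 1 → 0 → 1: weight = 12, length = 2, mean = 12/2 ≈ 6.000
Minimum mean = 3.000, attained e.g. along the cycle 1 → 1 with weight 3 and length 1. So λ(A) = 3/1 = 3.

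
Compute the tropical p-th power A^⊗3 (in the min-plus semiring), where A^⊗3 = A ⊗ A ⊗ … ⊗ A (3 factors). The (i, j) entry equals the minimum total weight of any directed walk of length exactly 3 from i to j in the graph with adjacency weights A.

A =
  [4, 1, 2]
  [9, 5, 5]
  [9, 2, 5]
A^⊗3 =
  [12, 8, 9]
  [16, 12, 12]
  [15, 9, 12]

Each entry (A^⊗3)_ij equals the minimum over all length-3 walks i = v_0 → v_1 → … → v_3 = j of Σ_t A[v_t][v_{t+1}]. For example, for (i, j) = (0, 2) we minimise over 9 possible intermediate vertex sequences; the minimum is 9, attained along the walk 0 → 2 → 1 → 2.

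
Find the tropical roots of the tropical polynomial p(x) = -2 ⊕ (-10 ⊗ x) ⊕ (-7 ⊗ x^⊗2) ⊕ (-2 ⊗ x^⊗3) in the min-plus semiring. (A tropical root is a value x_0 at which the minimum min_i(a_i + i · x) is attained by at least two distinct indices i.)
Roots: {-5, -3, 8}

Each tropical root is a break point of the lower envelope of the lines y = a_i + i · x (there are 4 lines, with slopes 0, 1, ..., 3). Only the lines that attain the minimum somewhere contribute to roots; other lines are dominated. Here the surviving (envelope) indices are i = 3, i = 2, i = 1, i = 0.
Intersections between consecutive envelope lines give the roots: for adjacent envelope indices i < j the intersection is x = (a_i − a_j) / (j − i). Reading off the sorted break points: {-5, -3, 8}.
Verification: at each break x_0, at least two indices attain the minimum of min_i(a_i + i · x_0).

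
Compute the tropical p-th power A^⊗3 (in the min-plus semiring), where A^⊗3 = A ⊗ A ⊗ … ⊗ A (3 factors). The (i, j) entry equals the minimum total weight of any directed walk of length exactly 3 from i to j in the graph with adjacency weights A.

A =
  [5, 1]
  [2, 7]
A^⊗3 =
  [8, 4]
  [5, 8]

Each entry (A^⊗3)_ij equals the minimum over all length-3 walks i = v_0 → v_1 → … → v_3 = j of Σ_t A[v_t][v_{t+1}]. For example, for (i, j) = (0, 1) we minimise over 4 possible intermediate vertex sequences; the minimum is 4, attained along the walk 0 → 1 → 0 → 1.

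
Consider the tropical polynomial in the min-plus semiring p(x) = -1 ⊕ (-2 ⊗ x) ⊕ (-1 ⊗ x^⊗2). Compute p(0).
p(0) = -2

A tropical monomial a ⊗ x^⊗i evaluates to a + i · x. Evaluating each term at x = 0:
  Term 0 contributes -1 + 0 · 0 = -1
  Term 1 contributes -2 + 1 · 0 = -2
  Term 2 contributes -1 + 2 · 0 = -1
p(0) = ⊕ of these = min[-1, -2, -1] = -2.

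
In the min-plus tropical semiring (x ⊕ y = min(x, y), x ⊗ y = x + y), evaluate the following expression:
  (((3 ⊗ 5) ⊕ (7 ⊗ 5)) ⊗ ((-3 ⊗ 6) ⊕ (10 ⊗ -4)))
(((3 ⊗ 5) ⊕ (7 ⊗ 5)) ⊗ ((-3 ⊗ 6) ⊕ (10 ⊗ -4))) = 11

Expand innermost to outermost. Recall ⊕ takes the minimum of its arguments and ⊗ takes their sum. Working out the expression (((3 ⊗ 5) ⊕ (7 ⊗ 5)) ⊗ ((-3 ⊗ 6) ⊕ (10 ⊗ -4))) gives 11.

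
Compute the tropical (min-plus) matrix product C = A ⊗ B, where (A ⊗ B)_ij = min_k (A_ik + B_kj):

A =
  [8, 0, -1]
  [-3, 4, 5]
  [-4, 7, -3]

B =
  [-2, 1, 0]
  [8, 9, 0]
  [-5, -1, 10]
A ⊗ B =
  [-6, -2, 0]
  [-5, -2, -3]
  [-8, -4, -4]

Apply the min-plus product entry-by-entry:
  C[0][0] = min over k of (A[0][0] + B[0][0] = 8 + -2 = 6, A[0][1] + B[1][0] = 0 + 8 = 8, A[0][2] + B[2][0] = -1 + -5 = -6) = -6 (attained at k = 2)
  C[0][1] = min over k of (A[0][0] + B[0][1] = 8 + 1 = 9, A[0][1] + B[1][1] = 0 + 9 = 9, A[0][2] + B[2][1] = -1 + -1 = -2) = -2 (attained at k = 2)
  C[0][2] = min over k of (A[0][0] + B[0][2] = 8 + 0 = 8, A[0][1] + B[1][2] = 0 + 0 = 0, A[0][2] + B[2][2] = -1 + 10 = 9) = 0 (attained at k = 1)
  C[1][0] = min over k of (A[1][0] + B[0][0] = -3 + -2 = -5, A[1][1] + B[1][0] = 4 + 8 = 12, A[1][2] + B[2][0] = 5 + -5 = 0) = -5 (attained at k = 0)
  C[1][1] = min over k of (A[1][0] + B[0][1] = -3 + 1 = -2, A[1][1] + B[1][1] = 4 + 9 = 13, A[1][2] + B[2][1] = 5 + -1 = 4) = -2 (attained at k = 0)
  C[1][2] = min over k of (A[1][0] + B[0][2] = -3 + 0 = -3, A[1][1] + B[1][2] = 4 + 0 = 4, A[1][2] + B[2][2] = 5 + 10 = 15) = -3 (attained at k = 0)
  C[2][0] = min over k of (A[2][0] + B[0][0] = -4 + -2 = -6, A[2][1] + B[1][0] = 7 + 8 = 15, A[2][2] + B[2][0] = -3 + -5 = -8) = -8 (attained at k = 2)
  C[2][1] = min over k of (A[2][0] + B[0][1] = -4 + 1 = -3, A[2][1] + B[1][1] = 7 + 9 = 16, A[2][2] + B[2][1] = -3 + -1 = -4) = -4 (attained at k = 2)
  C[2][2] = min over k of (A[2][0] + B[0][2] = -4 + 0 = -4, A[2][1] + B[1][2] = 7 + 0 = 7, A[2][2] + B[2][2] = -3 + 10 = 7) = -4 (attained at k = 0)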